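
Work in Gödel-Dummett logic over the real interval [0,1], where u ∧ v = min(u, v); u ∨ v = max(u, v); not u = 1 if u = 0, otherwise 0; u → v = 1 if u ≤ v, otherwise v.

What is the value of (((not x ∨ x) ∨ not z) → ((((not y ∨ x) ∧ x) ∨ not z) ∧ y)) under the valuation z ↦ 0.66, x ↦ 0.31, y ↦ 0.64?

not x: Gödel ¬ of 0.31 = 0 (operand ≠ 0)
(not x ∨ x) = max(0, 0.31) = 0.31
not z: Gödel ¬ of 0.66 = 0 (operand ≠ 0)
((not x ∨ x) ∨ not z) = max(0.31, 0) = 0.31
not y: Gödel ¬ of 0.64 = 0 (operand ≠ 0)
(not y ∨ x) = max(0, 0.31) = 0.31
((not y ∨ x) ∧ x) = min(0.31, 0.31) = 0.31
not z: Gödel ¬ of 0.66 = 0 (operand ≠ 0)
(((not y ∨ x) ∧ x) ∨ not z) = max(0.31, 0) = 0.31
((((not y ∨ x) ∧ x) ∨ not z) ∧ y) = min(0.31, 0.64) = 0.31
(((not x ∨ x) ∨ not z) → ((((not y ∨ x) ∧ x) ∨ not z) ∧ y)): 0.31 ≤ 0.31, so result = 1

1.00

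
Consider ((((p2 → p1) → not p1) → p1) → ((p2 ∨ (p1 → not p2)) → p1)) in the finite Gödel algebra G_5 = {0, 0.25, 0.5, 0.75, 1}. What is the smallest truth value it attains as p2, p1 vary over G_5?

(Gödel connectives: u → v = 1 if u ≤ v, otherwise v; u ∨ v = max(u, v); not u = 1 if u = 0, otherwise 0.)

0.25

The minimum is attained at p2 = 0, p1 = 0.25:
  (p2 → p1): 0 ≤ 0.25, so result = 1
  not p1: Gödel ¬ of 0.25 = 0 (operand ≠ 0)
  ((p2 → p1) → not p1): 1 > 0, so result = 0
  (((p2 → p1) → not p1) → p1): 0 ≤ 0.25, so result = 1
  not p2: Gödel ¬ of 0 = 1 (operand is 0)
  (p1 → not p2): 0.25 ≤ 1, so result = 1
  (p2 ∨ (p1 → not p2)) = max(0, 1) = 1
  ((p2 ∨ (p1 → not p2)) → p1): 1 > 0.25, so result = 0.25
  ((((p2 → p1) → not p1) → p1) → ((p2 ∨ (p1 → not p2)) → p1)): 1 > 0.25, so result = 0.25
Checking all 25 assignments confirms none give a value below 0.25.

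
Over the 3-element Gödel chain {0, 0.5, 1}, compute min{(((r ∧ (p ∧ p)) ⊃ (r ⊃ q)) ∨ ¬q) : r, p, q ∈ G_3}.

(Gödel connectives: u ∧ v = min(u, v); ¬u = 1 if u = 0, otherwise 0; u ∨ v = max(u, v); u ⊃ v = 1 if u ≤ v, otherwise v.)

0.50

The minimum is attained at r = 1, p = 1, q = 0.5:
  (p ∧ p) = min(1, 1) = 1
  (r ∧ (p ∧ p)) = min(1, 1) = 1
  (r ⊃ q): 1 > 0.5, so result = 0.5
  ((r ∧ (p ∧ p)) ⊃ (r ⊃ q)): 1 > 0.5, so result = 0.5
  ¬q: Gödel ¬ of 0.5 = 0 (operand ≠ 0)
  (((r ∧ (p ∧ p)) ⊃ (r ⊃ q)) ∨ ¬q) = max(0.5, 0) = 0.5
Checking all 27 assignments confirms none give a value below 0.50.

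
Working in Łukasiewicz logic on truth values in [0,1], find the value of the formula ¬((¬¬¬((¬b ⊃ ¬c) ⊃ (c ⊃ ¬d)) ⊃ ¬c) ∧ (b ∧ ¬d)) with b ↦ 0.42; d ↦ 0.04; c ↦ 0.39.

¬b: Łukasiewicz ¬ gives 1 − 0.42 = 0.58
¬c: Łukasiewicz ¬ gives 1 − 0.39 = 0.61
(¬b ⊃ ¬c): min(1, 1 − 0.58 + 0.61) = 1
¬d: Łukasiewicz ¬ gives 1 − 0.04 = 0.96
(c ⊃ ¬d): min(1, 1 − 0.39 + 0.96) = 1
((¬b ⊃ ¬c) ⊃ (c ⊃ ¬d)): min(1, 1 − 1 + 1) = 1
¬((¬b ⊃ ¬c) ⊃ (c ⊃ ¬d)): Łukasiewicz ¬ gives 1 − 1 = 0
¬¬((¬b ⊃ ¬c) ⊃ (c ⊃ ¬d)): Łukasiewicz ¬ gives 1 − 0 = 1
¬¬¬((¬b ⊃ ¬c) ⊃ (c ⊃ ¬d)): Łukasiewicz ¬ gives 1 − 1 = 0
¬c: Łukasiewicz ¬ gives 1 − 0.39 = 0.61
(¬¬¬((¬b ⊃ ¬c) ⊃ (c ⊃ ¬d)) ⊃ ¬c): min(1, 1 − 0 + 0.61) = 1
¬d: Łukasiewicz ¬ gives 1 − 0.04 = 0.96
(b ∧ ¬d) = min(0.42, 0.96) = 0.42
((¬¬¬((¬b ⊃ ¬c) ⊃ (c ⊃ ¬d)) ⊃ ¬c) ∧ (b ∧ ¬d)) = min(1, 0.42) = 0.42
¬((¬¬¬((¬b ⊃ ¬c) ⊃ (c ⊃ ¬d)) ⊃ ¬c) ∧ (b ∧ ¬d)): Łukasiewicz ¬ gives 1 − 0.42 = 0.58

0.58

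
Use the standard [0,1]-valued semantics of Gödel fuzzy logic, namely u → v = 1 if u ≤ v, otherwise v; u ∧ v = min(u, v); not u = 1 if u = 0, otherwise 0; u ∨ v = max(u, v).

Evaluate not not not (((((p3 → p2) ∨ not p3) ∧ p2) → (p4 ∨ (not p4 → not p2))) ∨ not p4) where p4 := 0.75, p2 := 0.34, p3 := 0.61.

(p3 → p2): 0.61 > 0.34, so result = 0.34
not p3: Gödel ¬ of 0.61 = 0 (operand ≠ 0)
((p3 → p2) ∨ not p3) = max(0.34, 0) = 0.34
(((p3 → p2) ∨ not p3) ∧ p2) = min(0.34, 0.34) = 0.34
not p4: Gödel ¬ of 0.75 = 0 (operand ≠ 0)
not p2: Gödel ¬ of 0.34 = 0 (operand ≠ 0)
(not p4 → not p2): 0 ≤ 0, so result = 1
(p4 ∨ (not p4 → not p2)) = max(0.75, 1) = 1
((((p3 → p2) ∨ not p3) ∧ p2) → (p4 ∨ (not p4 → not p2))): 0.34 ≤ 1, so result = 1
not p4: Gödel ¬ of 0.75 = 0 (operand ≠ 0)
(((((p3 → p2) ∨ not p3) ∧ p2) → (p4 ∨ (not p4 → not p2))) ∨ not p4) = max(1, 0) = 1
not (((((p3 → p2) ∨ not p3) ∧ p2) → (p4 ∨ (not p4 → not p2))) ∨ not p4): Gödel ¬ of 1 = 0 (operand ≠ 0)
not not (((((p3 → p2) ∨ not p3) ∧ p2) → (p4 ∨ (not p4 → not p2))) ∨ not p4): Gödel ¬ of 0 = 1 (operand is 0)
not not not (((((p3 → p2) ∨ not p3) ∧ p2) → (p4 ∨ (not p4 → not p2))) ∨ not p4): Gödel ¬ of 1 = 0 (operand ≠ 0)

0.00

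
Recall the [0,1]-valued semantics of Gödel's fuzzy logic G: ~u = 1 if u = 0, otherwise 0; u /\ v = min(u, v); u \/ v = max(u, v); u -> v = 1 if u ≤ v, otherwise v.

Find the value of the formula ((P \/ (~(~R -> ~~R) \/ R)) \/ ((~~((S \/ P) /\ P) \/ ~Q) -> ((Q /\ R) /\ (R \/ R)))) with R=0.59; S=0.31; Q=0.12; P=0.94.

~R: Gödel ¬ of 0.59 = 0 (operand ≠ 0)
~R: Gödel ¬ of 0.59 = 0 (operand ≠ 0)
~~R: Gödel ¬ of 0 = 1 (operand is 0)
(~R -> ~~R): 0 ≤ 1, so result = 1
~(~R -> ~~R): Gödel ¬ of 1 = 0 (operand ≠ 0)
(~(~R -> ~~R) \/ R) = max(0, 0.59) = 0.59
(P \/ (~(~R -> ~~R) \/ R)) = max(0.94, 0.59) = 0.94
(S \/ P) = max(0.31, 0.94) = 0.94
((S \/ P) /\ P) = min(0.94, 0.94) = 0.94
~((S \/ P) /\ P): Gödel ¬ of 0.94 = 0 (operand ≠ 0)
~~((S \/ P) /\ P): Gödel ¬ of 0 = 1 (operand is 0)
~Q: Gödel ¬ of 0.12 = 0 (operand ≠ 0)
(~~((S \/ P) /\ P) \/ ~Q) = max(1, 0) = 1
(Q /\ R) = min(0.12, 0.59) = 0.12
(R \/ R) = max(0.59, 0.59) = 0.59
((Q /\ R) /\ (R \/ R)) = min(0.12, 0.59) = 0.12
((~~((S \/ P) /\ P) \/ ~Q) -> ((Q /\ R) /\ (R \/ R))): 1 > 0.12, so result = 0.12
((P \/ (~(~R -> ~~R) \/ R)) \/ ((~~((S \/ P) /\ P) \/ ~Q) -> ((Q /\ R) /\ (R \/ R)))) = max(0.94, 0.12) = 0.94

0.94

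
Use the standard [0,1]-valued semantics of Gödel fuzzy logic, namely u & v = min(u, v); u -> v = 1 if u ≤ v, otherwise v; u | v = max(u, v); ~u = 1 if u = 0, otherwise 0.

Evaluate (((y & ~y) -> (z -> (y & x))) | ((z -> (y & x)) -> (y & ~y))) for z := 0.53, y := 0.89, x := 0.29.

~y: Gödel ¬ of 0.89 = 0 (operand ≠ 0)
(y & ~y) = min(0.89, 0) = 0
(y & x) = min(0.89, 0.29) = 0.29
(z -> (y & x)): 0.53 > 0.29, so result = 0.29
((y & ~y) -> (z -> (y & x))): 0 ≤ 0.29, so result = 1
(y & x) = min(0.89, 0.29) = 0.29
(z -> (y & x)): 0.53 > 0.29, so result = 0.29
~y: Gödel ¬ of 0.89 = 0 (operand ≠ 0)
(y & ~y) = min(0.89, 0) = 0
((z -> (y & x)) -> (y & ~y)): 0.29 > 0, so result = 0
(((y & ~y) -> (z -> (y & x))) | ((z -> (y & x)) -> (y & ~y))) = max(1, 0) = 1

1.00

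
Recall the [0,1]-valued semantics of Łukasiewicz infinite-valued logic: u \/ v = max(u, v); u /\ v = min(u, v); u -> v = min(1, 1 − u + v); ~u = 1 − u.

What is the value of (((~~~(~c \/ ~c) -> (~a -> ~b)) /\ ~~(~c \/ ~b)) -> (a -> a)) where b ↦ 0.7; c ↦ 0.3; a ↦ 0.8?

1.00

~c: Łukasiewicz ¬ gives 1 − 0.3 = 0.7
~c: Łukasiewicz ¬ gives 1 − 0.3 = 0.7
(~c \/ ~c) = max(0.7, 0.7) = 0.7
~(~c \/ ~c): Łukasiewicz ¬ gives 1 − 0.7 = 0.3
~~(~c \/ ~c): Łukasiewicz ¬ gives 1 − 0.3 = 0.7
~~~(~c \/ ~c): Łukasiewicz ¬ gives 1 − 0.7 = 0.3
~a: Łukasiewicz ¬ gives 1 − 0.8 = 0.2
~b: Łukasiewicz ¬ gives 1 − 0.7 = 0.3
(~a -> ~b): min(1, 1 − 0.2 + 0.3) = 1
(~~~(~c \/ ~c) -> (~a -> ~b)): min(1, 1 − 0.3 + 1) = 1
~c: Łukasiewicz ¬ gives 1 − 0.3 = 0.7
~b: Łukasiewicz ¬ gives 1 − 0.7 = 0.3
(~c \/ ~b) = max(0.7, 0.3) = 0.7
~(~c \/ ~b): Łukasiewicz ¬ gives 1 − 0.7 = 0.3
~~(~c \/ ~b): Łukasiewicz ¬ gives 1 − 0.3 = 0.7
((~~~(~c \/ ~c) -> (~a -> ~b)) /\ ~~(~c \/ ~b)) = min(1, 0.7) = 0.7
(a -> a): min(1, 1 − 0.8 + 0.8) = 1
(((~~~(~c \/ ~c) -> (~a -> ~b)) /\ ~~(~c \/ ~b)) -> (a -> a)): min(1, 1 − 0.7 + 1) = 1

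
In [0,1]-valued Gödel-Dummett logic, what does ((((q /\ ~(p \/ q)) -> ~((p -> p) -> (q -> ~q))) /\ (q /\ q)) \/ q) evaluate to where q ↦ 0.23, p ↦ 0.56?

(p \/ q) = max(0.56, 0.23) = 0.56
~(p \/ q): Gödel ¬ of 0.56 = 0 (operand ≠ 0)
(q /\ ~(p \/ q)) = min(0.23, 0) = 0
(p -> p): 0.56 ≤ 0.56, so result = 1
~q: Gödel ¬ of 0.23 = 0 (operand ≠ 0)
(q -> ~q): 0.23 > 0, so result = 0
((p -> p) -> (q -> ~q)): 1 > 0, so result = 0
~((p -> p) -> (q -> ~q)): Gödel ¬ of 0 = 1 (operand is 0)
((q /\ ~(p \/ q)) -> ~((p -> p) -> (q -> ~q))): 0 ≤ 1, so result = 1
(q /\ q) = min(0.23, 0.23) = 0.23
(((q /\ ~(p \/ q)) -> ~((p -> p) -> (q -> ~q))) /\ (q /\ q)) = min(1, 0.23) = 0.23
((((q /\ ~(p \/ q)) -> ~((p -> p) -> (q -> ~q))) /\ (q /\ q)) \/ q) = max(0.23, 0.23) = 0.23

0.23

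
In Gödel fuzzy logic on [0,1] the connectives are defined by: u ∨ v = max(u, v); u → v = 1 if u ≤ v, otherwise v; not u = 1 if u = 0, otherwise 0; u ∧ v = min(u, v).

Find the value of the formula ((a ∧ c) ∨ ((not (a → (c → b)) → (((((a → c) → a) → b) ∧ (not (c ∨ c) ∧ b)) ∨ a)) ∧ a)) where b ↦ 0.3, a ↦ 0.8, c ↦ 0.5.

0.80

(a ∧ c) = min(0.8, 0.5) = 0.5
(c → b): 0.5 > 0.3, so result = 0.3
(a → (c → b)): 0.8 > 0.3, so result = 0.3
not (a → (c → b)): Gödel ¬ of 0.3 = 0 (operand ≠ 0)
(a → c): 0.8 > 0.5, so result = 0.5
((a → c) → a): 0.5 ≤ 0.8, so result = 1
(((a → c) → a) → b): 1 > 0.3, so result = 0.3
(c ∨ c) = max(0.5, 0.5) = 0.5
not (c ∨ c): Gödel ¬ of 0.5 = 0 (operand ≠ 0)
(not (c ∨ c) ∧ b) = min(0, 0.3) = 0
((((a → c) → a) → b) ∧ (not (c ∨ c) ∧ b)) = min(0.3, 0) = 0
(((((a → c) → a) → b) ∧ (not (c ∨ c) ∧ b)) ∨ a) = max(0, 0.8) = 0.8
(not (a → (c → b)) → (((((a → c) → a) → b) ∧ (not (c ∨ c) ∧ b)) ∨ a)): 0 ≤ 0.8, so result = 1
((not (a → (c → b)) → (((((a → c) → a) → b) ∧ (not (c ∨ c) ∧ b)) ∨ a)) ∧ a) = min(1, 0.8) = 0.8
((a ∧ c) ∨ ((not (a → (c → b)) → (((((a → c) → a) → b) ∧ (not (c ∨ c) ∧ b)) ∨ a)) ∧ a)) = max(0.5, 0.8) = 0.8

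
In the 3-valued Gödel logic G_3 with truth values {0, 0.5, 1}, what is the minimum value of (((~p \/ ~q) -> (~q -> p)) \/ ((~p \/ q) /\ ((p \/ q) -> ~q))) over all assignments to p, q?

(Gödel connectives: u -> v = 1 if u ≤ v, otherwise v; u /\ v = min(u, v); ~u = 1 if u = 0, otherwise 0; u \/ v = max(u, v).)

The minimum is attained at p = 0.5, q = 0:
  ~p: Gödel ¬ of 0.5 = 0 (operand ≠ 0)
  ~q: Gödel ¬ of 0 = 1 (operand is 0)
  (~p \/ ~q) = max(0, 1) = 1
  ~q: Gödel ¬ of 0 = 1 (operand is 0)
  (~q -> p): 1 > 0.5, so result = 0.5
  ((~p \/ ~q) -> (~q -> p)): 1 > 0.5, so result = 0.5
  ~p: Gödel ¬ of 0.5 = 0 (operand ≠ 0)
  (~p \/ q) = max(0, 0) = 0
  (p \/ q) = max(0.5, 0) = 0.5
  ~q: Gödel ¬ of 0 = 1 (operand is 0)
  ((p \/ q) -> ~q): 0.5 ≤ 1, so result = 1
  ((~p \/ q) /\ ((p \/ q) -> ~q)) = min(0, 1) = 0
  (((~p \/ ~q) -> (~q -> p)) \/ ((~p \/ q) /\ ((p \/ q) -> ~q))) = max(0.5, 0) = 0.5
Checking all 9 assignments confirms none give a value below 0.50.

0.50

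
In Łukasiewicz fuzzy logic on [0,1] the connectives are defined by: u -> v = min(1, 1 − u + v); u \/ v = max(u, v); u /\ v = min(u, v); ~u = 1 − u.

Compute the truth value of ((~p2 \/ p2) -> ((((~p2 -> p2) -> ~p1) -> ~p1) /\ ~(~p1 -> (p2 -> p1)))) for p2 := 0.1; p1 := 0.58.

~p2: Łukasiewicz ¬ gives 1 − 0.1 = 0.9
(~p2 \/ p2) = max(0.9, 0.1) = 0.9
~p2: Łukasiewicz ¬ gives 1 − 0.1 = 0.9
(~p2 -> p2): min(1, 1 − 0.9 + 0.1) = 0.2
~p1: Łukasiewicz ¬ gives 1 − 0.58 = 0.42
((~p2 -> p2) -> ~p1): min(1, 1 − 0.2 + 0.42) = 1
~p1: Łukasiewicz ¬ gives 1 − 0.58 = 0.42
(((~p2 -> p2) -> ~p1) -> ~p1): min(1, 1 − 1 + 0.42) = 0.42
~p1: Łukasiewicz ¬ gives 1 − 0.58 = 0.42
(p2 -> p1): min(1, 1 − 0.1 + 0.58) = 1
(~p1 -> (p2 -> p1)): min(1, 1 − 0.42 + 1) = 1
~(~p1 -> (p2 -> p1)): Łukasiewicz ¬ gives 1 − 1 = 0
((((~p2 -> p2) -> ~p1) -> ~p1) /\ ~(~p1 -> (p2 -> p1))) = min(0.42, 0) = 0
((~p2 \/ p2) -> ((((~p2 -> p2) -> ~p1) -> ~p1) /\ ~(~p1 -> (p2 -> p1)))): min(1, 1 − 0.9 + 0) = 0.1

0.10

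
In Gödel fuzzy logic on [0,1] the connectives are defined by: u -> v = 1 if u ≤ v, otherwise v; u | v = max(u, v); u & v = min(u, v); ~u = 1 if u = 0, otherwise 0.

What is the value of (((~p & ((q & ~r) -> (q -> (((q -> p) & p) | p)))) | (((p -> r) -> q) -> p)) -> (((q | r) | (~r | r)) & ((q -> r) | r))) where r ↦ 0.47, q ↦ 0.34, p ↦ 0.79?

0.47

~p: Gödel ¬ of 0.79 = 0 (operand ≠ 0)
~r: Gödel ¬ of 0.47 = 0 (operand ≠ 0)
(q & ~r) = min(0.34, 0) = 0
(q -> p): 0.34 ≤ 0.79, so result = 1
((q -> p) & p) = min(1, 0.79) = 0.79
(((q -> p) & p) | p) = max(0.79, 0.79) = 0.79
(q -> (((q -> p) & p) | p)): 0.34 ≤ 0.79, so result = 1
((q & ~r) -> (q -> (((q -> p) & p) | p))): 0 ≤ 1, so result = 1
(~p & ((q & ~r) -> (q -> (((q -> p) & p) | p)))) = min(0, 1) = 0
(p -> r): 0.79 > 0.47, so result = 0.47
((p -> r) -> q): 0.47 > 0.34, so result = 0.34
(((p -> r) -> q) -> p): 0.34 ≤ 0.79, so result = 1
((~p & ((q & ~r) -> (q -> (((q -> p) & p) | p)))) | (((p -> r) -> q) -> p)) = max(0, 1) = 1
(q | r) = max(0.34, 0.47) = 0.47
~r: Gödel ¬ of 0.47 = 0 (operand ≠ 0)
(~r | r) = max(0, 0.47) = 0.47
((q | r) | (~r | r)) = max(0.47, 0.47) = 0.47
(q -> r): 0.34 ≤ 0.47, so result = 1
((q -> r) | r) = max(1, 0.47) = 1
(((q | r) | (~r | r)) & ((q -> r) | r)) = min(0.47, 1) = 0.47
(((~p & ((q & ~r) -> (q -> (((q -> p) & p) | p)))) | (((p -> r) -> q) -> p)) -> (((q | r) | (~r | r)) & ((q -> r) | r))): 1 > 0.47, so result = 0.47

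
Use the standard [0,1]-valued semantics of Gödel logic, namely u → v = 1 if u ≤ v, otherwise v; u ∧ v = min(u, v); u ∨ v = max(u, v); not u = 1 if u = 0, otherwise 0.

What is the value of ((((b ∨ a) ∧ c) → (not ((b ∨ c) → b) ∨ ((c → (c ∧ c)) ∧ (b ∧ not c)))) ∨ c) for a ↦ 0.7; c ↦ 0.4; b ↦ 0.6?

(b ∨ a) = max(0.6, 0.7) = 0.7
((b ∨ a) ∧ c) = min(0.7, 0.4) = 0.4
(b ∨ c) = max(0.6, 0.4) = 0.6
((b ∨ c) → b): 0.6 ≤ 0.6, so result = 1
not ((b ∨ c) → b): Gödel ¬ of 1 = 0 (operand ≠ 0)
(c ∧ c) = min(0.4, 0.4) = 0.4
(c → (c ∧ c)): 0.4 ≤ 0.4, so result = 1
not c: Gödel ¬ of 0.4 = 0 (operand ≠ 0)
(b ∧ not c) = min(0.6, 0) = 0
((c → (c ∧ c)) ∧ (b ∧ not c)) = min(1, 0) = 0
(not ((b ∨ c) → b) ∨ ((c → (c ∧ c)) ∧ (b ∧ not c))) = max(0, 0) = 0
(((b ∨ a) ∧ c) → (not ((b ∨ c) → b) ∨ ((c → (c ∧ c)) ∧ (b ∧ not c)))): 0.4 > 0, so result = 0
((((b ∨ a) ∧ c) → (not ((b ∨ c) → b) ∨ ((c → (c ∧ c)) ∧ (b ∧ not c)))) ∨ c) = max(0, 0.4) = 0.4

0.40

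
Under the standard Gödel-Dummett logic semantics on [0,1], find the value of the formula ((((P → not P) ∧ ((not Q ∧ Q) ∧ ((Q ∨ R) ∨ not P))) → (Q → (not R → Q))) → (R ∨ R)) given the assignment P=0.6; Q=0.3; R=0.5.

0.50

not P: Gödel ¬ of 0.6 = 0 (operand ≠ 0)
(P → not P): 0.6 > 0, so result = 0
not Q: Gödel ¬ of 0.3 = 0 (operand ≠ 0)
(not Q ∧ Q) = min(0, 0.3) = 0
(Q ∨ R) = max(0.3, 0.5) = 0.5
not P: Gödel ¬ of 0.6 = 0 (operand ≠ 0)
((Q ∨ R) ∨ not P) = max(0.5, 0) = 0.5
((not Q ∧ Q) ∧ ((Q ∨ R) ∨ not P)) = min(0, 0.5) = 0
((P → not P) ∧ ((not Q ∧ Q) ∧ ((Q ∨ R) ∨ not P))) = min(0, 0) = 0
not R: Gödel ¬ of 0.5 = 0 (operand ≠ 0)
(not R → Q): 0 ≤ 0.3, so result = 1
(Q → (not R → Q)): 0.3 ≤ 1, so result = 1
(((P → not P) ∧ ((not Q ∧ Q) ∧ ((Q ∨ R) ∨ not P))) → (Q → (not R → Q))): 0 ≤ 1, so result = 1
(R ∨ R) = max(0.5, 0.5) = 0.5
((((P → not P) ∧ ((not Q ∧ Q) ∧ ((Q ∨ R) ∨ not P))) → (Q → (not R → Q))) → (R ∨ R)): 1 > 0.5, so result = 0.5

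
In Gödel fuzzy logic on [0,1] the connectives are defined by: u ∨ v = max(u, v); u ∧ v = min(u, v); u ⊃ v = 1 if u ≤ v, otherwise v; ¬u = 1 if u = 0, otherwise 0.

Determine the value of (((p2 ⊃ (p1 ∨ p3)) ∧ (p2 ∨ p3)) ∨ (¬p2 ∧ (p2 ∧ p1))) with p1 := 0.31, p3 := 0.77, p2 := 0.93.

(p1 ∨ p3) = max(0.31, 0.77) = 0.77
(p2 ⊃ (p1 ∨ p3)): 0.93 > 0.77, so result = 0.77
(p2 ∨ p3) = max(0.93, 0.77) = 0.93
((p2 ⊃ (p1 ∨ p3)) ∧ (p2 ∨ p3)) = min(0.77, 0.93) = 0.77
¬p2: Gödel ¬ of 0.93 = 0 (operand ≠ 0)
(p2 ∧ p1) = min(0.93, 0.31) = 0.31
(¬p2 ∧ (p2 ∧ p1)) = min(0, 0.31) = 0
(((p2 ⊃ (p1 ∨ p3)) ∧ (p2 ∨ p3)) ∨ (¬p2 ∧ (p2 ∧ p1))) = max(0.77, 0) = 0.77

0.77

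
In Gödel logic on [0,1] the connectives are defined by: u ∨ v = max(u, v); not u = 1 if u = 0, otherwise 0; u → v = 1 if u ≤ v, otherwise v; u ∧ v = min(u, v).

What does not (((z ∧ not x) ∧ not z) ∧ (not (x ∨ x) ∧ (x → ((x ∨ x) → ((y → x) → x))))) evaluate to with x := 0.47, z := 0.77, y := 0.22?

not x: Gödel ¬ of 0.47 = 0 (operand ≠ 0)
(z ∧ not x) = min(0.77, 0) = 0
not z: Gödel ¬ of 0.77 = 0 (operand ≠ 0)
((z ∧ not x) ∧ not z) = min(0, 0) = 0
(x ∨ x) = max(0.47, 0.47) = 0.47
not (x ∨ x): Gödel ¬ of 0.47 = 0 (operand ≠ 0)
(x ∨ x) = max(0.47, 0.47) = 0.47
(y → x): 0.22 ≤ 0.47, so result = 1
((y → x) → x): 1 > 0.47, so result = 0.47
((x ∨ x) → ((y → x) → x)): 0.47 ≤ 0.47, so result = 1
(x → ((x ∨ x) → ((y → x) → x))): 0.47 ≤ 1, so result = 1
(not (x ∨ x) ∧ (x → ((x ∨ x) → ((y → x) → x)))) = min(0, 1) = 0
(((z ∧ not x) ∧ not z) ∧ (not (x ∨ x) ∧ (x → ((x ∨ x) → ((y → x) → x))))) = min(0, 0) = 0
not (((z ∧ not x) ∧ not z) ∧ (not (x ∨ x) ∧ (x → ((x ∨ x) → ((y → x) → x))))): Gödel ¬ of 0 = 1 (operand is 0)

1.00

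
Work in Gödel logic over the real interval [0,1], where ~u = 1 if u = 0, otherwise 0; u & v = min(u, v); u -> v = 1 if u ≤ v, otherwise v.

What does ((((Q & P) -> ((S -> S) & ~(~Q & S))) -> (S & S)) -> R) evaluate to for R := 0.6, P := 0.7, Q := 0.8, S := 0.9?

(Q & P) = min(0.8, 0.7) = 0.7
(S -> S): 0.9 ≤ 0.9, so result = 1
~Q: Gödel ¬ of 0.8 = 0 (operand ≠ 0)
(~Q & S) = min(0, 0.9) = 0
~(~Q & S): Gödel ¬ of 0 = 1 (operand is 0)
((S -> S) & ~(~Q & S)) = min(1, 1) = 1
((Q & P) -> ((S -> S) & ~(~Q & S))): 0.7 ≤ 1, so result = 1
(S & S) = min(0.9, 0.9) = 0.9
(((Q & P) -> ((S -> S) & ~(~Q & S))) -> (S & S)): 1 > 0.9, so result = 0.9
((((Q & P) -> ((S -> S) & ~(~Q & S))) -> (S & S)) -> R): 0.9 > 0.6, so result = 0.6

0.60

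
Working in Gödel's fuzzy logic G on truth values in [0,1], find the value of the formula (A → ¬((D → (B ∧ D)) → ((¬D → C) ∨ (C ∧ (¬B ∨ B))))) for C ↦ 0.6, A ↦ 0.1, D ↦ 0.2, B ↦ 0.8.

(B ∧ D) = min(0.8, 0.2) = 0.2
(D → (B ∧ D)): 0.2 ≤ 0.2, so result = 1
¬D: Gödel ¬ of 0.2 = 0 (operand ≠ 0)
(¬D → C): 0 ≤ 0.6, so result = 1
¬B: Gödel ¬ of 0.8 = 0 (operand ≠ 0)
(¬B ∨ B) = max(0, 0.8) = 0.8
(C ∧ (¬B ∨ B)) = min(0.6, 0.8) = 0.6
((¬D → C) ∨ (C ∧ (¬B ∨ B))) = max(1, 0.6) = 1
((D → (B ∧ D)) → ((¬D → C) ∨ (C ∧ (¬B ∨ B)))): 1 ≤ 1, so result = 1
¬((D → (B ∧ D)) → ((¬D → C) ∨ (C ∧ (¬B ∨ B)))): Gödel ¬ of 1 = 0 (operand ≠ 0)
(A → ¬((D → (B ∧ D)) → ((¬D → C) ∨ (C ∧ (¬B ∨ B))))): 0.1 > 0, so result = 0

0.00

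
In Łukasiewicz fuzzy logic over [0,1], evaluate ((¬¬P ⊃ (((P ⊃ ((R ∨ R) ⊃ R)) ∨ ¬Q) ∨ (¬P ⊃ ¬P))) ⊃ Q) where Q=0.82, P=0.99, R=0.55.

¬P: Łukasiewicz ¬ gives 1 − 0.99 = 0.01
¬¬P: Łukasiewicz ¬ gives 1 − 0.01 = 0.99
(R ∨ R) = max(0.55, 0.55) = 0.55
((R ∨ R) ⊃ R): min(1, 1 − 0.55 + 0.55) = 1
(P ⊃ ((R ∨ R) ⊃ R)): min(1, 1 − 0.99 + 1) = 1
¬Q: Łukasiewicz ¬ gives 1 − 0.82 = 0.18
((P ⊃ ((R ∨ R) ⊃ R)) ∨ ¬Q) = max(1, 0.18) = 1
¬P: Łukasiewicz ¬ gives 1 − 0.99 = 0.01
¬P: Łukasiewicz ¬ gives 1 − 0.99 = 0.01
(¬P ⊃ ¬P): min(1, 1 − 0.01 + 0.01) = 1
(((P ⊃ ((R ∨ R) ⊃ R)) ∨ ¬Q) ∨ (¬P ⊃ ¬P)) = max(1, 1) = 1
(¬¬P ⊃ (((P ⊃ ((R ∨ R) ⊃ R)) ∨ ¬Q) ∨ (¬P ⊃ ¬P))): min(1, 1 − 0.99 + 1) = 1
((¬¬P ⊃ (((P ⊃ ((R ∨ R) ⊃ R)) ∨ ¬Q) ∨ (¬P ⊃ ¬P))) ⊃ Q): min(1, 1 − 1 + 0.82) = 0.82

0.82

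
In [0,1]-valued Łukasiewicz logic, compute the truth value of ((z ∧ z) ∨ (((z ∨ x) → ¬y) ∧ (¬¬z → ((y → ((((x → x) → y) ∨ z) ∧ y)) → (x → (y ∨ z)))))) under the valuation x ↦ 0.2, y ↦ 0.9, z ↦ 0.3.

(z ∧ z) = min(0.3, 0.3) = 0.3
(z ∨ x) = max(0.3, 0.2) = 0.3
¬y: Łukasiewicz ¬ gives 1 − 0.9 = 0.1
((z ∨ x) → ¬y): min(1, 1 − 0.3 + 0.1) = 0.8
¬z: Łukasiewicz ¬ gives 1 − 0.3 = 0.7
¬¬z: Łukasiewicz ¬ gives 1 − 0.7 = 0.3
(x → x): min(1, 1 − 0.2 + 0.2) = 1
((x → x) → y): min(1, 1 − 1 + 0.9) = 0.9
(((x → x) → y) ∨ z) = max(0.9, 0.3) = 0.9
((((x → x) → y) ∨ z) ∧ y) = min(0.9, 0.9) = 0.9
(y → ((((x → x) → y) ∨ z) ∧ y)): min(1, 1 − 0.9 + 0.9) = 1
(y ∨ z) = max(0.9, 0.3) = 0.9
(x → (y ∨ z)): min(1, 1 − 0.2 + 0.9) = 1
((y → ((((x → x) → y) ∨ z) ∧ y)) → (x → (y ∨ z))): min(1, 1 − 1 + 1) = 1
(¬¬z → ((y → ((((x → x) → y) ∨ z) ∧ y)) → (x → (y ∨ z)))): min(1, 1 − 0.3 + 1) = 1
(((z ∨ x) → ¬y) ∧ (¬¬z → ((y → ((((x → x) → y) ∨ z) ∧ y)) → (x → (y ∨ z))))) = min(0.8, 1) = 0.8
((z ∧ z) ∨ (((z ∨ x) → ¬y) ∧ (¬¬z → ((y → ((((x → x) → y) ∨ z) ∧ y)) → (x → (y ∨ z)))))) = max(0.3, 0.8) = 0.8

0.80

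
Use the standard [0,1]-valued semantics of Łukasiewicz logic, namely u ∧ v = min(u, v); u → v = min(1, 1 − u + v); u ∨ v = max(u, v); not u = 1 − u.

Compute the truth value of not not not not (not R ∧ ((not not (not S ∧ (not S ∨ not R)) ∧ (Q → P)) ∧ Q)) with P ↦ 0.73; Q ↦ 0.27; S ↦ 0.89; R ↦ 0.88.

not R: Łukasiewicz ¬ gives 1 − 0.88 = 0.12
not S: Łukasiewicz ¬ gives 1 − 0.89 = 0.11
not S: Łukasiewicz ¬ gives 1 − 0.89 = 0.11
not R: Łukasiewicz ¬ gives 1 − 0.88 = 0.12
(not S ∨ not R) = max(0.11, 0.12) = 0.12
(not S ∧ (not S ∨ not R)) = min(0.11, 0.12) = 0.11
not (not S ∧ (not S ∨ not R)): Łukasiewicz ¬ gives 1 − 0.11 = 0.89
not not (not S ∧ (not S ∨ not R)): Łukasiewicz ¬ gives 1 − 0.89 = 0.11
(Q → P): min(1, 1 − 0.27 + 0.73) = 1
(not not (not S ∧ (not S ∨ not R)) ∧ (Q → P)) = min(0.11, 1) = 0.11
((not not (not S ∧ (not S ∨ not R)) ∧ (Q → P)) ∧ Q) = min(0.11, 0.27) = 0.11
(not R ∧ ((not not (not S ∧ (not S ∨ not R)) ∧ (Q → P)) ∧ Q)) = min(0.12, 0.11) = 0.11
not (not R ∧ ((not not (not S ∧ (not S ∨ not R)) ∧ (Q → P)) ∧ Q)): Łukasiewicz ¬ gives 1 − 0.11 = 0.89
not not (not R ∧ ((not not (not S ∧ (not S ∨ not R)) ∧ (Q → P)) ∧ Q)): Łukasiewicz ¬ gives 1 − 0.89 = 0.11
not not not (not R ∧ ((not not (not S ∧ (not S ∨ not R)) ∧ (Q → P)) ∧ Q)): Łukasiewicz ¬ gives 1 − 0.11 = 0.89
not not not not (not R ∧ ((not not (not S ∧ (not S ∨ not R)) ∧ (Q → P)) ∧ Q)): Łukasiewicz ¬ gives 1 − 0.89 = 0.11

0.11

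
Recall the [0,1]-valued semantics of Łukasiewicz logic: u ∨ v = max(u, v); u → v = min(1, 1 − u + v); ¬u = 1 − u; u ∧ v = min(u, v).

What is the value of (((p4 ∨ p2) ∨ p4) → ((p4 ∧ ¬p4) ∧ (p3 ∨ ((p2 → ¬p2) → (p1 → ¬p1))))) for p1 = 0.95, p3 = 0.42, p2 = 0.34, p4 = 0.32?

0.98

(p4 ∨ p2) = max(0.32, 0.34) = 0.34
((p4 ∨ p2) ∨ p4) = max(0.34, 0.32) = 0.34
¬p4: Łukasiewicz ¬ gives 1 − 0.32 = 0.68
(p4 ∧ ¬p4) = min(0.32, 0.68) = 0.32
¬p2: Łukasiewicz ¬ gives 1 − 0.34 = 0.66
(p2 → ¬p2): min(1, 1 − 0.34 + 0.66) = 1
¬p1: Łukasiewicz ¬ gives 1 − 0.95 = 0.05
(p1 → ¬p1): min(1, 1 − 0.95 + 0.05) = 0.1
((p2 → ¬p2) → (p1 → ¬p1)): min(1, 1 − 1 + 0.1) = 0.1
(p3 ∨ ((p2 → ¬p2) → (p1 → ¬p1))) = max(0.42, 0.1) = 0.42
((p4 ∧ ¬p4) ∧ (p3 ∨ ((p2 → ¬p2) → (p1 → ¬p1)))) = min(0.32, 0.42) = 0.32
(((p4 ∨ p2) ∨ p4) → ((p4 ∧ ¬p4) ∧ (p3 ∨ ((p2 → ¬p2) → (p1 → ¬p1))))): min(1, 1 − 0.34 + 0.32) = 0.98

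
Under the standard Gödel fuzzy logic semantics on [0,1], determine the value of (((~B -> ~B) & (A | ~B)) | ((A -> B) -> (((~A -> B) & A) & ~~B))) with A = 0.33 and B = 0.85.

0.33

~B: Gödel ¬ of 0.85 = 0 (operand ≠ 0)
~B: Gödel ¬ of 0.85 = 0 (operand ≠ 0)
(~B -> ~B): 0 ≤ 0, so result = 1
~B: Gödel ¬ of 0.85 = 0 (operand ≠ 0)
(A | ~B) = max(0.33, 0) = 0.33
((~B -> ~B) & (A | ~B)) = min(1, 0.33) = 0.33
(A -> B): 0.33 ≤ 0.85, so result = 1
~A: Gödel ¬ of 0.33 = 0 (operand ≠ 0)
(~A -> B): 0 ≤ 0.85, so result = 1
((~A -> B) & A) = min(1, 0.33) = 0.33
~B: Gödel ¬ of 0.85 = 0 (operand ≠ 0)
~~B: Gödel ¬ of 0 = 1 (operand is 0)
(((~A -> B) & A) & ~~B) = min(0.33, 1) = 0.33
((A -> B) -> (((~A -> B) & A) & ~~B)): 1 > 0.33, so result = 0.33
(((~B -> ~B) & (A | ~B)) | ((A -> B) -> (((~A -> B) & A) & ~~B))) = max(0.33, 0.33) = 0.33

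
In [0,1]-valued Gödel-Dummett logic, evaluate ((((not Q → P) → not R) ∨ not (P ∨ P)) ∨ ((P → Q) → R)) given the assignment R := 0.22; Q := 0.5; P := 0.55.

not Q: Gödel ¬ of 0.5 = 0 (operand ≠ 0)
(not Q → P): 0 ≤ 0.55, so result = 1
not R: Gödel ¬ of 0.22 = 0 (operand ≠ 0)
((not Q → P) → not R): 1 > 0, so result = 0
(P ∨ P) = max(0.55, 0.55) = 0.55
not (P ∨ P): Gödel ¬ of 0.55 = 0 (operand ≠ 0)
(((not Q → P) → not R) ∨ not (P ∨ P)) = max(0, 0) = 0
(P → Q): 0.55 > 0.5, so result = 0.5
((P → Q) → R): 0.5 > 0.22, so result = 0.22
((((not Q → P) → not R) ∨ not (P ∨ P)) ∨ ((P → Q) → R)) = max(0, 0.22) = 0.22

0.22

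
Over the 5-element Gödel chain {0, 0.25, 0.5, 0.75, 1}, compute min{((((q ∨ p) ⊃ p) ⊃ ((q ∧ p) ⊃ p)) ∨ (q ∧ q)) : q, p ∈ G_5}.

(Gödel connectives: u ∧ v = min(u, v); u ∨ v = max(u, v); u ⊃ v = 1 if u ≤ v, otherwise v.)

Every assignment gives 1. For instance at q = 0, p = 0:
  (q ∨ p) = max(0, 0) = 0
  ((q ∨ p) ⊃ p): 0 ≤ 0, so result = 1
  (q ∧ p) = min(0, 0) = 0
  ((q ∧ p) ⊃ p): 0 ≤ 0, so result = 1
  (((q ∨ p) ⊃ p) ⊃ ((q ∧ p) ⊃ p)): 1 ≤ 1, so result = 1
  (q ∧ q) = min(0, 0) = 0
  ((((q ∨ p) ⊃ p) ⊃ ((q ∧ p) ⊃ p)) ∨ (q ∧ q)) = max(1, 0) = 1
All 25 assignments give value 1 — the formula is a G_5-tautology.

1.00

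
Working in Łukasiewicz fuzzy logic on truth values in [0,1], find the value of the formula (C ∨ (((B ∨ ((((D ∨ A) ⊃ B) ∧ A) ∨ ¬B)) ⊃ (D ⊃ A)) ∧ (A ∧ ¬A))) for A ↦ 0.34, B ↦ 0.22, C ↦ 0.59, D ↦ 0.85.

0.59

(D ∨ A) = max(0.85, 0.34) = 0.85
((D ∨ A) ⊃ B): min(1, 1 − 0.85 + 0.22) = 0.37
(((D ∨ A) ⊃ B) ∧ A) = min(0.37, 0.34) = 0.34
¬B: Łukasiewicz ¬ gives 1 − 0.22 = 0.78
((((D ∨ A) ⊃ B) ∧ A) ∨ ¬B) = max(0.34, 0.78) = 0.78
(B ∨ ((((D ∨ A) ⊃ B) ∧ A) ∨ ¬B)) = max(0.22, 0.78) = 0.78
(D ⊃ A): min(1, 1 − 0.85 + 0.34) = 0.49
((B ∨ ((((D ∨ A) ⊃ B) ∧ A) ∨ ¬B)) ⊃ (D ⊃ A)): min(1, 1 − 0.78 + 0.49) = 0.71
¬A: Łukasiewicz ¬ gives 1 − 0.34 = 0.66
(A ∧ ¬A) = min(0.34, 0.66) = 0.34
(((B ∨ ((((D ∨ A) ⊃ B) ∧ A) ∨ ¬B)) ⊃ (D ⊃ A)) ∧ (A ∧ ¬A)) = min(0.71, 0.34) = 0.34
(C ∨ (((B ∨ ((((D ∨ A) ⊃ B) ∧ A) ∨ ¬B)) ⊃ (D ⊃ A)) ∧ (A ∧ ¬A))) = max(0.59, 0.34) = 0.59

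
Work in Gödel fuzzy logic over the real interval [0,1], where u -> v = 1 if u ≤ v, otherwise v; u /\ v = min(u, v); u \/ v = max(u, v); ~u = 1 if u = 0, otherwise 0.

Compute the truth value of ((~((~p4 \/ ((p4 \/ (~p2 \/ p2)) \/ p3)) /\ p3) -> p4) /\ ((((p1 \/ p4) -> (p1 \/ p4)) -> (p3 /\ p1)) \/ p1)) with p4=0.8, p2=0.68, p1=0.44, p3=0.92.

0.44

~p4: Gödel ¬ of 0.8 = 0 (operand ≠ 0)
~p2: Gödel ¬ of 0.68 = 0 (operand ≠ 0)
(~p2 \/ p2) = max(0, 0.68) = 0.68
(p4 \/ (~p2 \/ p2)) = max(0.8, 0.68) = 0.8
((p4 \/ (~p2 \/ p2)) \/ p3) = max(0.8, 0.92) = 0.92
(~p4 \/ ((p4 \/ (~p2 \/ p2)) \/ p3)) = max(0, 0.92) = 0.92
((~p4 \/ ((p4 \/ (~p2 \/ p2)) \/ p3)) /\ p3) = min(0.92, 0.92) = 0.92
~((~p4 \/ ((p4 \/ (~p2 \/ p2)) \/ p3)) /\ p3): Gödel ¬ of 0.92 = 0 (operand ≠ 0)
(~((~p4 \/ ((p4 \/ (~p2 \/ p2)) \/ p3)) /\ p3) -> p4): 0 ≤ 0.8, so result = 1
(p1 \/ p4) = max(0.44, 0.8) = 0.8
(p1 \/ p4) = max(0.44, 0.8) = 0.8
((p1 \/ p4) -> (p1 \/ p4)): 0.8 ≤ 0.8, so result = 1
(p3 /\ p1) = min(0.92, 0.44) = 0.44
(((p1 \/ p4) -> (p1 \/ p4)) -> (p3 /\ p1)): 1 > 0.44, so result = 0.44
((((p1 \/ p4) -> (p1 \/ p4)) -> (p3 /\ p1)) \/ p1) = max(0.44, 0.44) = 0.44
((~((~p4 \/ ((p4 \/ (~p2 \/ p2)) \/ p3)) /\ p3) -> p4) /\ ((((p1 \/ p4) -> (p1 \/ p4)) -> (p3 /\ p1)) \/ p1)) = min(1, 0.44) = 0.44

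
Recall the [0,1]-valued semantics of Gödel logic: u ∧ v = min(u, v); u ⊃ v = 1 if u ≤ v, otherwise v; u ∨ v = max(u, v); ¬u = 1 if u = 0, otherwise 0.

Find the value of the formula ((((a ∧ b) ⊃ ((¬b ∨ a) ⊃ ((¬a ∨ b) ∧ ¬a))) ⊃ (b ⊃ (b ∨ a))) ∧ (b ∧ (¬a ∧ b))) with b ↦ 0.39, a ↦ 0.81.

(a ∧ b) = min(0.81, 0.39) = 0.39
¬b: Gödel ¬ of 0.39 = 0 (operand ≠ 0)
(¬b ∨ a) = max(0, 0.81) = 0.81
¬a: Gödel ¬ of 0.81 = 0 (operand ≠ 0)
(¬a ∨ b) = max(0, 0.39) = 0.39
¬a: Gödel ¬ of 0.81 = 0 (operand ≠ 0)
((¬a ∨ b) ∧ ¬a) = min(0.39, 0) = 0
((¬b ∨ a) ⊃ ((¬a ∨ b) ∧ ¬a)): 0.81 > 0, so result = 0
((a ∧ b) ⊃ ((¬b ∨ a) ⊃ ((¬a ∨ b) ∧ ¬a))): 0.39 > 0, so result = 0
(b ∨ a) = max(0.39, 0.81) = 0.81
(b ⊃ (b ∨ a)): 0.39 ≤ 0.81, so result = 1
(((a ∧ b) ⊃ ((¬b ∨ a) ⊃ ((¬a ∨ b) ∧ ¬a))) ⊃ (b ⊃ (b ∨ a))): 0 ≤ 1, so result = 1
¬a: Gödel ¬ of 0.81 = 0 (operand ≠ 0)
(¬a ∧ b) = min(0, 0.39) = 0
(b ∧ (¬a ∧ b)) = min(0.39, 0) = 0
((((a ∧ b) ⊃ ((¬b ∨ a) ⊃ ((¬a ∨ b) ∧ ¬a))) ⊃ (b ⊃ (b ∨ a))) ∧ (b ∧ (¬a ∧ b))) = min(1, 0) = 0

0.00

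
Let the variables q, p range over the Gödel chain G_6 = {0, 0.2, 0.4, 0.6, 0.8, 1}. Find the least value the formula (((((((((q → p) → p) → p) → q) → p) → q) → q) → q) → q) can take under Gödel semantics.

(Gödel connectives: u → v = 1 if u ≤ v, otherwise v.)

The minimum is attained at q = 0.2, p = 0:
  (q → p): 0.2 > 0, so result = 0
  ((q → p) → p): 0 ≤ 0, so result = 1
  (((q → p) → p) → p): 1 > 0, so result = 0
  ((((q → p) → p) → p) → q): 0 ≤ 0.2, so result = 1
  (((((q → p) → p) → p) → q) → p): 1 > 0, so result = 0
  ((((((q → p) → p) → p) → q) → p) → q): 0 ≤ 0.2, so result = 1
  (((((((q → p) → p) → p) → q) → p) → q) → q): 1 > 0.2, so result = 0.2
  ((((((((q → p) → p) → p) → q) → p) → q) → q) → q): 0.2 ≤ 0.2, so result = 1
  (((((((((q → p) → p) → p) → q) → p) → q) → q) → q) → q): 1 > 0.2, so result = 0.2
Checking all 36 assignments confirms none give a value below 0.20.

0.20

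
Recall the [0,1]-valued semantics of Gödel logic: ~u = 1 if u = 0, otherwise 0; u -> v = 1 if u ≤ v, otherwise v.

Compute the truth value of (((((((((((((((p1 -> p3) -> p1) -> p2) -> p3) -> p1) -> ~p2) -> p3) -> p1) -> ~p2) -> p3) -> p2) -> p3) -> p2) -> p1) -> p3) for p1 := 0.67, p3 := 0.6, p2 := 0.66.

(p1 -> p3): 0.67 > 0.6, so result = 0.6
((p1 -> p3) -> p1): 0.6 ≤ 0.67, so result = 1
(((p1 -> p3) -> p1) -> p2): 1 > 0.66, so result = 0.66
((((p1 -> p3) -> p1) -> p2) -> p3): 0.66 > 0.6, so result = 0.6
(((((p1 -> p3) -> p1) -> p2) -> p3) -> p1): 0.6 ≤ 0.67, so result = 1
~p2: Gödel ¬ of 0.66 = 0 (operand ≠ 0)
((((((p1 -> p3) -> p1) -> p2) -> p3) -> p1) -> ~p2): 1 > 0, so result = 0
(((((((p1 -> p3) -> p1) -> p2) -> p3) -> p1) -> ~p2) -> p3): 0 ≤ 0.6, so result = 1
((((((((p1 -> p3) -> p1) -> p2) -> p3) -> p1) -> ~p2) -> p3) -> p1): 1 > 0.67, so result = 0.67
~p2: Gödel ¬ of 0.66 = 0 (operand ≠ 0)
(((((((((p1 -> p3) -> p1) -> p2) -> p3) -> p1) -> ~p2) -> p3) -> p1) -> ~p2): 0.67 > 0, so result = 0
((((((((((p1 -> p3) -> p1) -> p2) -> p3) -> p1) -> ~p2) -> p3) -> p1) -> ~p2) -> p3): 0 ≤ 0.6, so result = 1
(((((((((((p1 -> p3) -> p1) -> p2) -> p3) -> p1) -> ~p2) -> p3) -> p1) -> ~p2) -> p3) -> p2): 1 > 0.66, so result = 0.66
((((((((((((p1 -> p3) -> p1) -> p2) -> p3) -> p1) -> ~p2) -> p3) -> p1) -> ~p2) -> p3) -> p2) -> p3): 0.66 > 0.6, so result = 0.6
(((((((((((((p1 -> p3) -> p1) -> p2) -> p3) -> p1) -> ~p2) -> p3) -> p1) -> ~p2) -> p3) -> p2) -> p3) -> p2): 0.6 ≤ 0.66, so result = 1
((((((((((((((p1 -> p3) -> p1) -> p2) -> p3) -> p1) -> ~p2) -> p3) -> p1) -> ~p2) -> p3) -> p2) -> p3) -> p2) -> p1): 1 > 0.67, so result = 0.67
(((((((((((((((p1 -> p3) -> p1) -> p2) -> p3) -> p1) -> ~p2) -> p3) -> p1) -> ~p2) -> p3) -> p2) -> p3) -> p2) -> p1) -> p3): 0.67 > 0.6, so result = 0.6

0.60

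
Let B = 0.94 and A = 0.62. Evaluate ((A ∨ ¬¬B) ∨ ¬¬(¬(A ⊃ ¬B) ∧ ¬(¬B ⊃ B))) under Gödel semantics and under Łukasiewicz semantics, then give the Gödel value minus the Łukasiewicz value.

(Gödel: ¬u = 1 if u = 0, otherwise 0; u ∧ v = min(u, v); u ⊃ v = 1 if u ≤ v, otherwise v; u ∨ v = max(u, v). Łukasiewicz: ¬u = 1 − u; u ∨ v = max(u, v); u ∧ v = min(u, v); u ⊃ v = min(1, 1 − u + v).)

Gödel evaluation:
  ¬B: Gödel ¬ of 0.94 = 0 (operand ≠ 0)
  ¬¬B: Gödel ¬ of 0 = 1 (operand is 0)
  (A ∨ ¬¬B) = max(0.62, 1) = 1
  ¬B: Gödel ¬ of 0.94 = 0 (operand ≠ 0)
  (A ⊃ ¬B): 0.62 > 0, so result = 0
  ¬(A ⊃ ¬B): Gödel ¬ of 0 = 1 (operand is 0)
  ¬B: Gödel ¬ of 0.94 = 0 (operand ≠ 0)
  (¬B ⊃ B): 0 ≤ 0.94, so result = 1
  ¬(¬B ⊃ B): Gödel ¬ of 1 = 0 (operand ≠ 0)
  (¬(A ⊃ ¬B) ∧ ¬(¬B ⊃ B)) = min(1, 0) = 0
  ¬(¬(A ⊃ ¬B) ∧ ¬(¬B ⊃ B)): Gödel ¬ of 0 = 1 (operand is 0)
  ¬¬(¬(A ⊃ ¬B) ∧ ¬(¬B ⊃ B)): Gödel ¬ of 1 = 0 (operand ≠ 0)
  ((A ∨ ¬¬B) ∨ ¬¬(¬(A ⊃ ¬B) ∧ ¬(¬B ⊃ B))) = max(1, 0) = 1
  Gödel value = 1
Łukasiewicz evaluation:
  ¬B: Łukasiewicz ¬ gives 1 − 0.94 = 0.06
  ¬¬B: Łukasiewicz ¬ gives 1 − 0.06 = 0.94
  (A ∨ ¬¬B) = max(0.62, 0.94) = 0.94
  ¬B: Łukasiewicz ¬ gives 1 − 0.94 = 0.06
  (A ⊃ ¬B): min(1, 1 − 0.62 + 0.06) = 0.44
  ¬(A ⊃ ¬B): Łukasiewicz ¬ gives 1 − 0.44 = 0.56
  ¬B: Łukasiewicz ¬ gives 1 − 0.94 = 0.06
  (¬B ⊃ B): min(1, 1 − 0.06 + 0.94) = 1
  ¬(¬B ⊃ B): Łukasiewicz ¬ gives 1 − 1 = 0
  (¬(A ⊃ ¬B) ∧ ¬(¬B ⊃ B)) = min(0.56, 0) = 0
  ¬(¬(A ⊃ ¬B) ∧ ¬(¬B ⊃ B)): Łukasiewicz ¬ gives 1 − 0 = 1
  ¬¬(¬(A ⊃ ¬B) ∧ ¬(¬B ⊃ B)): Łukasiewicz ¬ gives 1 − 1 = 0
  ((A ∨ ¬¬B) ∨ ¬¬(¬(A ⊃ ¬B) ∧ ¬(¬B ⊃ B))) = max(0.94, 0) = 0.94
  Łukasiewicz value = 0.94
Difference: 1 − 0.94 = 0.06

0.06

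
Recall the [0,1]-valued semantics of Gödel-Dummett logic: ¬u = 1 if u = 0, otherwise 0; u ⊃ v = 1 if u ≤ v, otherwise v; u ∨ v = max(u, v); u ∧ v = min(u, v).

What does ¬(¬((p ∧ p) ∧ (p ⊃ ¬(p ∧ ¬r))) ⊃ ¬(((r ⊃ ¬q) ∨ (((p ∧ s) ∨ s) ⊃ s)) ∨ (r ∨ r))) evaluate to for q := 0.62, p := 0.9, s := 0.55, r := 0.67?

(p ∧ p) = min(0.9, 0.9) = 0.9
¬r: Gödel ¬ of 0.67 = 0 (operand ≠ 0)
(p ∧ ¬r) = min(0.9, 0) = 0
¬(p ∧ ¬r): Gödel ¬ of 0 = 1 (operand is 0)
(p ⊃ ¬(p ∧ ¬r)): 0.9 ≤ 1, so result = 1
((p ∧ p) ∧ (p ⊃ ¬(p ∧ ¬r))) = min(0.9, 1) = 0.9
¬((p ∧ p) ∧ (p ⊃ ¬(p ∧ ¬r))): Gödel ¬ of 0.9 = 0 (operand ≠ 0)
¬q: Gödel ¬ of 0.62 = 0 (operand ≠ 0)
(r ⊃ ¬q): 0.67 > 0, so result = 0
(p ∧ s) = min(0.9, 0.55) = 0.55
((p ∧ s) ∨ s) = max(0.55, 0.55) = 0.55
(((p ∧ s) ∨ s) ⊃ s): 0.55 ≤ 0.55, so result = 1
((r ⊃ ¬q) ∨ (((p ∧ s) ∨ s) ⊃ s)) = max(0, 1) = 1
(r ∨ r) = max(0.67, 0.67) = 0.67
(((r ⊃ ¬q) ∨ (((p ∧ s) ∨ s) ⊃ s)) ∨ (r ∨ r)) = max(1, 0.67) = 1
¬(((r ⊃ ¬q) ∨ (((p ∧ s) ∨ s) ⊃ s)) ∨ (r ∨ r)): Gödel ¬ of 1 = 0 (operand ≠ 0)
(¬((p ∧ p) ∧ (p ⊃ ¬(p ∧ ¬r))) ⊃ ¬(((r ⊃ ¬q) ∨ (((p ∧ s) ∨ s) ⊃ s)) ∨ (r ∨ r))): 0 ≤ 0, so result = 1
¬(¬((p ∧ p) ∧ (p ⊃ ¬(p ∧ ¬r))) ⊃ ¬(((r ⊃ ¬q) ∨ (((p ∧ s) ∨ s) ⊃ s)) ∨ (r ∨ r))): Gödel ¬ of 1 = 0 (operand ≠ 0)

0.00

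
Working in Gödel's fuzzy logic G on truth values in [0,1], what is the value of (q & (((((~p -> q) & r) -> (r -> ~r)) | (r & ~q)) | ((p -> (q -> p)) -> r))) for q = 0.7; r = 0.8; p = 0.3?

~p: Gödel ¬ of 0.3 = 0 (operand ≠ 0)
(~p -> q): 0 ≤ 0.7, so result = 1
((~p -> q) & r) = min(1, 0.8) = 0.8
~r: Gödel ¬ of 0.8 = 0 (operand ≠ 0)
(r -> ~r): 0.8 > 0, so result = 0
(((~p -> q) & r) -> (r -> ~r)): 0.8 > 0, so result = 0
~q: Gödel ¬ of 0.7 = 0 (operand ≠ 0)
(r & ~q) = min(0.8, 0) = 0
((((~p -> q) & r) -> (r -> ~r)) | (r & ~q)) = max(0, 0) = 0
(q -> p): 0.7 > 0.3, so result = 0.3
(p -> (q -> p)): 0.3 ≤ 0.3, so result = 1
((p -> (q -> p)) -> r): 1 > 0.8, so result = 0.8
(((((~p -> q) & r) -> (r -> ~r)) | (r & ~q)) | ((p -> (q -> p)) -> r)) = max(0, 0.8) = 0.8
(q & (((((~p -> q) & r) -> (r -> ~r)) | (r & ~q)) | ((p -> (q -> p)) -> r))) = min(0.7, 0.8) = 0.7

0.70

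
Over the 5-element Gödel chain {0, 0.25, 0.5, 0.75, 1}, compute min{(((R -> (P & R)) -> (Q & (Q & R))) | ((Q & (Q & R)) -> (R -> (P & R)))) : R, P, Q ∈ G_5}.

Every assignment gives 1. For instance at R = 0, P = 0, Q = 0:
  (P & R) = min(0, 0) = 0
  (R -> (P & R)): 0 ≤ 0, so result = 1
  (Q & R) = min(0, 0) = 0
  (Q & (Q & R)) = min(0, 0) = 0
  ((R -> (P & R)) -> (Q & (Q & R))): 1 > 0, so result = 0
  (Q & R) = min(0, 0) = 0
  (Q & (Q & R)) = min(0, 0) = 0
  (P & R) = min(0, 0) = 0
  (R -> (P & R)): 0 ≤ 0, so result = 1
  ((Q & (Q & R)) -> (R -> (P & R))): 0 ≤ 1, so result = 1
  (((R -> (P & R)) -> (Q & (Q & R))) | ((Q & (Q & R)) -> (R -> (P & R)))) = max(0, 1) = 1
All 125 assignments give value 1 — the formula is a G_5-tautology.

1.00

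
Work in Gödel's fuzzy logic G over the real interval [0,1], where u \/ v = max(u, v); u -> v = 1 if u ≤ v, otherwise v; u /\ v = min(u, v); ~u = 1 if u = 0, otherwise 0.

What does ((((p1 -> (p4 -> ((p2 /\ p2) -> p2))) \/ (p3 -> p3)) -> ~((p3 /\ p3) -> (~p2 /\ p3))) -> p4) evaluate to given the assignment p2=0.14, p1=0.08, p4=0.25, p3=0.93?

(p2 /\ p2) = min(0.14, 0.14) = 0.14
((p2 /\ p2) -> p2): 0.14 ≤ 0.14, so result = 1
(p4 -> ((p2 /\ p2) -> p2)): 0.25 ≤ 1, so result = 1
(p1 -> (p4 -> ((p2 /\ p2) -> p2))): 0.08 ≤ 1, so result = 1
(p3 -> p3): 0.93 ≤ 0.93, so result = 1
((p1 -> (p4 -> ((p2 /\ p2) -> p2))) \/ (p3 -> p3)) = max(1, 1) = 1
(p3 /\ p3) = min(0.93, 0.93) = 0.93
~p2: Gödel ¬ of 0.14 = 0 (operand ≠ 0)
(~p2 /\ p3) = min(0, 0.93) = 0
((p3 /\ p3) -> (~p2 /\ p3)): 0.93 > 0, so result = 0
~((p3 /\ p3) -> (~p2 /\ p3)): Gödel ¬ of 0 = 1 (operand is 0)
(((p1 -> (p4 -> ((p2 /\ p2) -> p2))) \/ (p3 -> p3)) -> ~((p3 /\ p3) -> (~p2 /\ p3))): 1 ≤ 1, so result = 1
((((p1 -> (p4 -> ((p2 /\ p2) -> p2))) \/ (p3 -> p3)) -> ~((p3 /\ p3) -> (~p2 /\ p3))) -> p4): 1 > 0.25, so result = 0.25

0.25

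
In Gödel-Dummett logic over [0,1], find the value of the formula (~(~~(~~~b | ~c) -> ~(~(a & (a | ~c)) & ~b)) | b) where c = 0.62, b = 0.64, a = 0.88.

0.64

~b: Gödel ¬ of 0.64 = 0 (operand ≠ 0)
~~b: Gödel ¬ of 0 = 1 (operand is 0)
~~~b: Gödel ¬ of 1 = 0 (operand ≠ 0)
~c: Gödel ¬ of 0.62 = 0 (operand ≠ 0)
(~~~b | ~c) = max(0, 0) = 0
~(~~~b | ~c): Gödel ¬ of 0 = 1 (operand is 0)
~~(~~~b | ~c): Gödel ¬ of 1 = 0 (operand ≠ 0)
~c: Gödel ¬ of 0.62 = 0 (operand ≠ 0)
(a | ~c) = max(0.88, 0) = 0.88
(a & (a | ~c)) = min(0.88, 0.88) = 0.88
~(a & (a | ~c)): Gödel ¬ of 0.88 = 0 (operand ≠ 0)
~b: Gödel ¬ of 0.64 = 0 (operand ≠ 0)
(~(a & (a | ~c)) & ~b) = min(0, 0) = 0
~(~(a & (a | ~c)) & ~b): Gödel ¬ of 0 = 1 (operand is 0)
(~~(~~~b | ~c) -> ~(~(a & (a | ~c)) & ~b)): 0 ≤ 1, so result = 1
~(~~(~~~b | ~c) -> ~(~(a & (a | ~c)) & ~b)): Gödel ¬ of 1 = 0 (operand ≠ 0)
(~(~~(~~~b | ~c) -> ~(~(a & (a | ~c)) & ~b)) | b) = max(0, 0.64) = 0.64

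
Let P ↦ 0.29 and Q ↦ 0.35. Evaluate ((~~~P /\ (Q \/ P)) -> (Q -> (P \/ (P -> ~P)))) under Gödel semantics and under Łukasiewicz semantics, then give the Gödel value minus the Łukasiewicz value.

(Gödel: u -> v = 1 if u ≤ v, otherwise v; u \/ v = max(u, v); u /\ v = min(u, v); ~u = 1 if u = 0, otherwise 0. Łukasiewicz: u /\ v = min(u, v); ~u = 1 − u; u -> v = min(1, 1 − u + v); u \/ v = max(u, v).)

Gödel evaluation:
  ~P: Gödel ¬ of 0.29 = 0 (operand ≠ 0)
  ~~P: Gödel ¬ of 0 = 1 (operand is 0)
  ~~~P: Gödel ¬ of 1 = 0 (operand ≠ 0)
  (Q \/ P) = max(0.35, 0.29) = 0.35
  (~~~P /\ (Q \/ P)) = min(0, 0.35) = 0
  ~P: Gödel ¬ of 0.29 = 0 (operand ≠ 0)
  (P -> ~P): 0.29 > 0, so result = 0
  (P \/ (P -> ~P)) = max(0.29, 0) = 0.29
  (Q -> (P \/ (P -> ~P))): 0.35 > 0.29, so result = 0.29
  ((~~~P /\ (Q \/ P)) -> (Q -> (P \/ (P -> ~P)))): 0 ≤ 0.29, so result = 1
  Gödel value = 1
Łukasiewicz evaluation:
  ~P: Łukasiewicz ¬ gives 1 − 0.29 = 0.71
  ~~P: Łukasiewicz ¬ gives 1 − 0.71 = 0.29
  ~~~P: Łukasiewicz ¬ gives 1 − 0.29 = 0.71
  (Q \/ P) = max(0.35, 0.29) = 0.35
  (~~~P /\ (Q \/ P)) = min(0.71, 0.35) = 0.35
  ~P: Łukasiewicz ¬ gives 1 − 0.29 = 0.71
  (P -> ~P): min(1, 1 − 0.29 + 0.71) = 1
  (P \/ (P -> ~P)) = max(0.29, 1) = 1
  (Q -> (P \/ (P -> ~P))): min(1, 1 − 0.35 + 1) = 1
  ((~~~P /\ (Q \/ P)) -> (Q -> (P \/ (P -> ~P)))): min(1, 1 − 0.35 + 1) = 1
  Łukasiewicz value = 1
Difference: 1 − 1 = 0.00

0.00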